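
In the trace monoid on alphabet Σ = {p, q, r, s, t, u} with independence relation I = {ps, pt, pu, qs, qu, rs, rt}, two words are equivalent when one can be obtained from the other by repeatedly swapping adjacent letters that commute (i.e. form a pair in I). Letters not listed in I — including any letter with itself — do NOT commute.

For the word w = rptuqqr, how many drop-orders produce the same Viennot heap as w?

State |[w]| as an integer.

#0=r has no predecessor
#1=p depends on [0:r]
#2=t has no predecessor
#3=u depends on [0:r, 2:t]
#4=q depends on [1:p, 2:t]
#5=q depends on [4:q]
#6=r depends on [3:u, 5:q]
sources: [0:r, 2:t]
N(rest) = Σ N(rest − s) over sources s of rest; N(one piece) = 1:
  size 1 → [6]=1
  size 2 → [3,6]=1  [5,6]=1
  size 3 → [3,5,6]=2  [4,5,6]=1
  size 4 → [1,4,5,6]=1  [3,4,5,6]=3
  size 5 → [1,3,4,5,6]=4  [2,3,4,5,6]=3
  first=0(r) contributes 7
  first=2(t) contributes 4
|[w]| = 11

11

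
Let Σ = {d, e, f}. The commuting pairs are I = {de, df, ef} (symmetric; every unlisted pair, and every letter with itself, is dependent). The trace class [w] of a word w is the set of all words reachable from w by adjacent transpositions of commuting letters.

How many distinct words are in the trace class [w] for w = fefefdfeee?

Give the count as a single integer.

1260

0(f) covers ∅
1(e) covers ∅
2(f) covers 0:f
3(e) covers 1:e
4(f) covers 2:f
5(d) covers ∅
6(f) covers 4:f
7(e) covers 3:e
8(e) covers 7:e
9(e) covers 8:e
floor of heap: 0:f, 1:e, 5:d
completions by unplaced set U, small U first (add the entries for U minus each lowest piece of U):
  |U|=1: {5}:1  {6}:1  {9}:1
  |U|=2: {4,6}:1  {5,6}:2  {5,9}:2  {6,9}:2  {8,9}:1
  |U|=3: {2,4,6}:1  {4,5,6}:3  {4,6,9}:3  {5,6,9}:6  {5,8,9}:3  {6,8,9}:3  {7,8,9}:1
  |U|=4: {0,2,4,6}:1  {2,4,5,6}:4  {2,4,6,9}:4  {3,7,8,9}:1  {4,5,6,9}:12  {4,6,8,9}:6  {5,6,8,9}:12  {5,7,8,9}:4  {6,7,8,9}:4
  |U|=5: {0,2,4,5,6}:5  {0,2,4,6,9}:5  {1,3,7,8,9}:1  {2,4,5,6,9}:20  {2,4,6,8,9}:10  {3,5,7,8,9}:5  {3,6,7,8,9}:5  {4,5,6,8,9}:30  {4,6,7,8,9}:10  {5,6,7,8,9}:20
  |U|=6: {0,2,4,5,6,9}:30  {0,2,4,6,8,9}:15  {1,3,5,7,8,9}:6  {1,3,6,7,8,9}:6  {2,4,5,6,8,9}:60  {2,4,6,7,8,9}:20  {3,4,6,7,8,9}:15  {3,5,6,7,8,9}:30  {4,5,6,7,8,9}:60
  |U|=7: {0,2,4,5,6,8,9}:105  {0,2,4,6,7,8,9}:35  {1,3,4,6,7,8,9}:21  {1,3,5,6,7,8,9}:42  {2,3,4,6,7,8,9}:35  {2,4,5,6,7,8,9}:140  {3,4,5,6,7,8,9}:105
  |U|=8: {0,2,3,4,6,7,8,9}:70  {0,2,4,5,6,7,8,9}:280  {1,2,3,4,6,7,8,9}:56  {1,3,4,5,6,7,8,9}:168  {2,3,4,5,6,7,8,9}:280
  start at 0(f): 504
  start at 1(e): 630
  start at 5(d): 126
sum over floor = 1260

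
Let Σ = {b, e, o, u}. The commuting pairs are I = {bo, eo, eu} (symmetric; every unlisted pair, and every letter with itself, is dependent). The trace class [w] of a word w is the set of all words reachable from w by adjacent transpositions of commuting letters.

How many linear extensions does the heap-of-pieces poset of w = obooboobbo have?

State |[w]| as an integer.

piece 0:o — minimal
piece 1:b — minimal
piece 2:o rests on {0:o}
piece 3:o rests on {2:o}
piece 4:b rests on {1:b}
piece 5:o rests on {3:o}
piece 6:o rests on {5:o}
piece 7:b rests on {4:b}
piece 8:b rests on {7:b}
piece 9:o rests on {6:o}
minimal pieces: {0:o, 1:b}
ways to finish when only these pieces remain (= sum over removing one remaining piece with nothing left below it):
  1 left: {8}→1  {9}→1
  2 left: {6,9}→1  {7,8}→1  {8,9}→2
  3 left: {4,7,8}→1  {5,6,9}→1  {6,8,9}→3  {7,8,9}→3
  4 left: {1,4,7,8}→1  {3,5,6,9}→1  {4,7,8,9}→4  {5,6,8,9}→4  {6,7,8,9}→6
  5 left: {1,4,7,8,9}→5  {2,3,5,6,9}→1  {3,5,6,8,9}→5  {4,6,7,8,9}→10  {5,6,7,8,9}→10
  6 left: {0,2,3,5,6,9}→1  {1,4,6,7,8,9}→15  {2,3,5,6,8,9}→6  {3,5,6,7,8,9}→15  {4,5,6,7,8,9}→20
  7 left: {0,2,3,5,6,8,9}→7  {1,4,5,6,7,8,9}→35  {2,3,5,6,7,8,9}→21  {3,4,5,6,7,8,9}→35
  8 left: {0,2,3,5,6,7,8,9}→28  {1,3,4,5,6,7,8,9}→70  {2,3,4,5,6,7,8,9}→56
  placing 0:o first → 126 extensions
  placing 1:b first → 84 extensions
total linear extensions = 210

210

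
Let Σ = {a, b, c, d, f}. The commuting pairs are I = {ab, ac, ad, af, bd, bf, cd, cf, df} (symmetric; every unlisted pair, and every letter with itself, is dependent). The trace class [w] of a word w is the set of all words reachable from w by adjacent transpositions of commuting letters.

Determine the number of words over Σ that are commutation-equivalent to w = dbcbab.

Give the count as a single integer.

piece 0:d — minimal
piece 1:b — minimal
piece 2:c rests on {1:b}
piece 3:b rests on {2:c}
piece 4:a — minimal
piece 5:b rests on {3:b}
minimal pieces: {0:d, 1:b, 4:a}
ways to finish when only these pieces remain (= sum over removing one remaining piece with nothing left below it):
  1 left: {0}→1  {4}→1  {5}→1
  2 left: {0,4}→2  {0,5}→2  {3,5}→1  {4,5}→2
  3 left: {0,3,5}→3  {0,4,5}→6  {2,3,5}→1  {3,4,5}→3
  4 left: {0,2,3,5}→4  {0,3,4,5}→12  {1,2,3,5}→1  {2,3,4,5}→4
  placing 0:d first → 5 extensions
  placing 1:b first → 20 extensions
  placing 4:a first → 5 extensions
total linear extensions = 30

30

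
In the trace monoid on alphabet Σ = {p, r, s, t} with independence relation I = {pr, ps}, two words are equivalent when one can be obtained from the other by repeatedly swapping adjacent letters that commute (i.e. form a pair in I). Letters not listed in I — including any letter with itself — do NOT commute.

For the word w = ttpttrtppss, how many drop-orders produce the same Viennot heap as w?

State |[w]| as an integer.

#0=t has no predecessor
#1=t depends on [0:t]
#2=p depends on [1:t]
#3=t depends on [2:p]
#4=t depends on [3:t]
#5=r depends on [4:t]
#6=t depends on [5:r]
#7=p depends on [6:t]
#8=p depends on [7:p]
#9=s depends on [6:t]
#10=s depends on [9:s]
sources: [0:t]
N(rest) = Σ N(rest − s) over sources s of rest; N(one piece) = 1:
  size 1 → [8]=1  [10]=1
  size 2 → [7,8]=1  [8,10]=2  [9,10]=1
  size 3 → [7,8,10]=3  [8,9,10]=3
  size 4 → [7,8,9,10]=6
  size 5 → [6,7,8,9,10]=6
  size 6 → [5,6,7,8,9,10]=6
  size 7 → [4,5,6,7,8,9,10]=6
  size 8 → [3,4,5,6,7,8,9,10]=6
  size 9 → [2,3,4,5,6,7,8,9,10]=6
  first=0(t) contributes 6

6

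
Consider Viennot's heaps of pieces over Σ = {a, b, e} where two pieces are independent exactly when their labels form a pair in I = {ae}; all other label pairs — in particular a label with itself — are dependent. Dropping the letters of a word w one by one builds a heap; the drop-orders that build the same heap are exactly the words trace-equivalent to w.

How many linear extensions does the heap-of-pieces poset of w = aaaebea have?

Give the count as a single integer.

8

drop 0:a onto floor
drop 1:a onto {0:a}
drop 2:a onto {1:a}
drop 3:e onto floor
drop 4:b onto {2:a, 3:e}
drop 5:e onto {4:b}
drop 6:a onto {4:b}
ground layer = {0:a, 3:e}
drop-orders for the pieces not yet dropped (sum over which currently-grounded one goes next):
  1 to go: {5} 1  {6} 1
  2 to go: {5,6} 2
  3 to go: {4,5,6} 2
  4 to go: {2,4,5,6} 2  {3,4,5,6} 2
  5 to go: {1,2,4,5,6} 2  {2,3,4,5,6} 4
  if 0:a drops first: 6 orders
  if 3:e drops first: 2 orders
heap linearizations: 8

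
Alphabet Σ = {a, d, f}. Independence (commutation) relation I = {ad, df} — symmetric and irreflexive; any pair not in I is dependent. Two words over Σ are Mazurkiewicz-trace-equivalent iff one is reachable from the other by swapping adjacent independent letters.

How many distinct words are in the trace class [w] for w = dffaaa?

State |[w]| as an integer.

drop 0:d onto floor
drop 1:f onto floor
drop 2:f onto {1:f}
drop 3:a onto {2:f}
drop 4:a onto {3:a}
drop 5:a onto {4:a}
ground layer = {0:d, 1:f}
drop-orders for the pieces not yet dropped (sum over which currently-grounded one goes next):
  1 to go: {0} 1  {5} 1
  2 to go: {0,5} 2  {4,5} 1
  3 to go: {0,4,5} 3  {3,4,5} 1
  4 to go: {0,3,4,5} 4  {2,3,4,5} 1
  if 0:d drops first: 1 orders
  if 1:f drops first: 5 orders
heap linearizations: 6

6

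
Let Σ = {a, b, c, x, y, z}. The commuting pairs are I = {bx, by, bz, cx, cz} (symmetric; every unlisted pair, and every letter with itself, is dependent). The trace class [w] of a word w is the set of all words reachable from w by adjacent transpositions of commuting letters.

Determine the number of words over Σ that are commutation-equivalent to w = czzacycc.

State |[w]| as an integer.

#0=c has no predecessor
#1=z has no predecessor
#2=z depends on [1:z]
#3=a depends on [0:c, 2:z]
#4=c depends on [3:a]
#5=y depends on [4:c]
#6=c depends on [5:y]
#7=c depends on [6:c]
sources: [0:c, 1:z]
N(rest) = Σ N(rest − s) over sources s of rest; N(one piece) = 1:
  size 1 → [7]=1
  size 2 → [6,7]=1
  size 3 → [5,6,7]=1
  size 4 → [4,5,6,7]=1
  size 5 → [3,4,5,6,7]=1
  size 6 → [0,3,4,5,6,7]=1  [2,3,4,5,6,7]=1
  first=0(c) contributes 1
  first=1(z) contributes 2
|[w]| = 3

3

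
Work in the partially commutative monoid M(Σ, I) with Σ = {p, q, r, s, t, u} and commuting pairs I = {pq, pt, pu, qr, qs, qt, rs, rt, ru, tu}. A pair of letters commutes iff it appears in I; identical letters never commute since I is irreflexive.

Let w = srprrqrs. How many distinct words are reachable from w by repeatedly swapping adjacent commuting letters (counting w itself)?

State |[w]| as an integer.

#0=s has no predecessor
#1=r has no predecessor
#2=p depends on [0:s, 1:r]
#3=r depends on [2:p]
#4=r depends on [3:r]
#5=q has no predecessor
#6=r depends on [4:r]
#7=s depends on [2:p]
sources: [0:s, 1:r, 5:q]
N(rest) = Σ N(rest − s) over sources s of rest; N(one piece) = 1:
  size 1 → [5]=1  [6]=1  [7]=1
  size 2 → [4,6]=1  [5,6]=2  [5,7]=2  [6,7]=2
  size 3 → [3,4,6]=1  [4,5,6]=3  [4,6,7]=3  [5,6,7]=6
  size 4 → [3,4,5,6]=4  [3,4,6,7]=4  [4,5,6,7]=12
  size 5 → [2,3,4,6,7]=4  [3,4,5,6,7]=20
  size 6 → [0,2,3,4,6,7]=4  [1,2,3,4,6,7]=4  [2,3,4,5,6,7]=24
  first=0(s) contributes 28
  first=1(r) contributes 28
  first=5(q) contributes 8
|[w]| = 64

64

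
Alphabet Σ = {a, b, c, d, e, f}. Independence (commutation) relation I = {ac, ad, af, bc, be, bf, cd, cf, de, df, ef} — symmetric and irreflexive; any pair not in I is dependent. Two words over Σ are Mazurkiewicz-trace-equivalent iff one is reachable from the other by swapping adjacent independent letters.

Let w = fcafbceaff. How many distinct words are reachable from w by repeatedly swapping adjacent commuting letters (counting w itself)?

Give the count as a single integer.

1890

#0=f has no predecessor
#1=c has no predecessor
#2=a has no predecessor
#3=f depends on [0:f]
#4=b depends on [2:a]
#5=c depends on [1:c]
#6=e depends on [2:a, 5:c]
#7=a depends on [4:b, 6:e]
#8=f depends on [3:f]
#9=f depends on [8:f]
sources: [0:f, 1:c, 2:a]
N(rest) = Σ N(rest − s) over sources s of rest; N(one piece) = 1:
  size 1 → [7]=1  [9]=1
  size 2 → [4,7]=1  [6,7]=1  [7,9]=2  [8,9]=1
  size 3 → [3,8,9]=1  [4,6,7]=2  [4,7,9]=3  [5,6,7]=1  [6,7,9]=3  [7,8,9]=3
  size 4 → [0,3,8,9]=1  [1,5,6,7]=1  [2,4,6,7]=2  [3,7,8,9]=4  [4,5,6,7]=3  [4,6,7,9]=8  [4,7,8,9]=6  [5,6,7,9]=4  [6,7,8,9]=6
  size 5 → [0,3,7,8,9]=5  [1,4,5,6,7]=4  [1,5,6,7,9]=5  [2,4,5,6,7]=5  [2,4,6,7,9]=10  [3,4,7,8,9]=10  [3,6,7,8,9]=10  [4,5,6,7,9]=15  [4,6,7,8,9]=20  [5,6,7,8,9]=10
  size 6 → [0,3,4,7,8,9]=15  [0,3,6,7,8,9]=15  [1,2,4,5,6,7]=9  [1,4,5,6,7,9]=24  [1,5,6,7,8,9]=15  [2,4,5,6,7,9]=30  [2,4,6,7,8,9]=30  [3,4,6,7,8,9]=40  [3,5,6,7,8,9]=20  [4,5,6,7,8,9]=45
  size 7 → [0,3,4,6,7,8,9]=70  [0,3,5,6,7,8,9]=35  [1,2,4,5,6,7,9]=63  [1,3,5,6,7,8,9]=35  [1,4,5,6,7,8,9]=84  [2,3,4,6,7,8,9]=70  [2,4,5,6,7,8,9]=105  [3,4,5,6,7,8,9]=105
  size 8 → [0,1,3,5,6,7,8,9]=70  [0,2,3,4,6,7,8,9]=140  [0,3,4,5,6,7,8,9]=210  [1,2,4,5,6,7,8,9]=252  [1,3,4,5,6,7,8,9]=224  [2,3,4,5,6,7,8,9]=280
  first=0(f) contributes 756
  first=1(c) contributes 630
  first=2(a) contributes 504
|[w]| = 1890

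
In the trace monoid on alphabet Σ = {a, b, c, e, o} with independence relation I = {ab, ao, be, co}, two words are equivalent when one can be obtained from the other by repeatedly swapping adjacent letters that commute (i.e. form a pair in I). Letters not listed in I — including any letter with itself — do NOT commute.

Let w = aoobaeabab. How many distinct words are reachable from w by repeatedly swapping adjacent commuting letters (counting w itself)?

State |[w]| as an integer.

186

piece 0:a — minimal
piece 1:o — minimal
piece 2:o rests on {1:o}
piece 3:b rests on {2:o}
piece 4:a rests on {0:a}
piece 5:e rests on {2:o, 4:a}
piece 6:a rests on {5:e}
piece 7:b rests on {3:b}
piece 8:a rests on {6:a}
piece 9:b rests on {7:b}
minimal pieces: {0:a, 1:o}
ways to finish when only these pieces remain (= sum over removing one remaining piece with nothing left below it):
  1 left: {8}→1  {9}→1
  2 left: {6,8}→1  {7,9}→1  {8,9}→2
  3 left: {3,7,9}→1  {5,6,8}→1  {6,8,9}→3  {7,8,9}→3
  4 left: {3,7,8,9}→4  {4,5,6,8}→1  {5,6,8,9}→4  {6,7,8,9}→6
  5 left: {0,4,5,6,8}→1  {3,6,7,8,9}→10  {4,5,6,8,9}→5  {5,6,7,8,9}→10
  6 left: {0,4,5,6,8,9}→6  {3,5,6,7,8,9}→20  {4,5,6,7,8,9}→15
  7 left: {0,4,5,6,7,8,9}→21  {2,3,5,6,7,8,9}→20  {3,4,5,6,7,8,9}→35
  8 left: {0,3,4,5,6,7,8,9}→56  {1,2,3,5,6,7,8,9}→20  {2,3,4,5,6,7,8,9}→55
  placing 0:a first → 75 extensions
  placing 1:o first → 111 extensions
total linear extensions = 186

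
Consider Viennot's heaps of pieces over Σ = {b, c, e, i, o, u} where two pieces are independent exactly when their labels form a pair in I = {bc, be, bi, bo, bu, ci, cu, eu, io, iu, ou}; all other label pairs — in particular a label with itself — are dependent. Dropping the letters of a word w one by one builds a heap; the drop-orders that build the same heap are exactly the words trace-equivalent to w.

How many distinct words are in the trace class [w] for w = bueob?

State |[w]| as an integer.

30

piece 0:b — minimal
piece 1:u — minimal
piece 2:e — minimal
piece 3:o rests on {2:e}
piece 4:b rests on {0:b}
minimal pieces: {0:b, 1:u, 2:e}
ways to finish when only these pieces remain (= sum over removing one remaining piece with nothing left below it):
  1 left: {1}→1  {3}→1  {4}→1
  2 left: {0,4}→1  {1,3}→2  {1,4}→2  {2,3}→1  {3,4}→2
  3 left: {0,1,4}→3  {0,3,4}→3  {1,2,3}→3  {1,3,4}→6  {2,3,4}→3
  placing 0:b first → 12 extensions
  placing 1:u first → 6 extensions
  placing 2:e first → 12 extensions
total linear extensions = 30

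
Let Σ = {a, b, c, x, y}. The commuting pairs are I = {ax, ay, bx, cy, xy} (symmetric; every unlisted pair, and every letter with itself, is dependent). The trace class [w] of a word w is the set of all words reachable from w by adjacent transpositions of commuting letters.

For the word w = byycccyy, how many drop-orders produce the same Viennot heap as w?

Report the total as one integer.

35

piece 0:b — minimal
piece 1:y rests on {0:b}
piece 2:y rests on {1:y}
piece 3:c rests on {0:b}
piece 4:c rests on {3:c}
piece 5:c rests on {4:c}
piece 6:y rests on {2:y}
piece 7:y rests on {6:y}
minimal pieces: {0:b}
ways to finish when only these pieces remain (= sum over removing one remaining piece with nothing left below it):
  1 left: {5}→1  {7}→1
  2 left: {4,5}→1  {5,7}→2  {6,7}→1
  3 left: {2,6,7}→1  {3,4,5}→1  {4,5,7}→3  {5,6,7}→3
  4 left: {1,2,6,7}→1  {2,5,6,7}→4  {3,4,5,7}→4  {4,5,6,7}→6
  5 left: {1,2,5,6,7}→5  {2,4,5,6,7}→10  {3,4,5,6,7}→10
  6 left: {1,2,4,5,6,7}→15  {2,3,4,5,6,7}→20
  placing 0:b first → 35 extensions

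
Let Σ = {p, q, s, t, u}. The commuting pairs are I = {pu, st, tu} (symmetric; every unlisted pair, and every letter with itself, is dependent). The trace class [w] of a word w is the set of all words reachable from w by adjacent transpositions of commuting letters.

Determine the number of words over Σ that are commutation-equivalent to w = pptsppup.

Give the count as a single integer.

drop 0:p onto floor
drop 1:p onto {0:p}
drop 2:t onto {1:p}
drop 3:s onto {1:p}
drop 4:p onto {2:t, 3:s}
drop 5:p onto {4:p}
drop 6:u onto {3:s}
drop 7:p onto {5:p}
ground layer = {0:p}
drop-orders for the pieces not yet dropped (sum over which currently-grounded one goes next):
  1 to go: {6} 1  {7} 1
  2 to go: {5,7} 1  {6,7} 2
  3 to go: {4,5,7} 1  {5,6,7} 3
  4 to go: {2,4,5,7} 1  {4,5,6,7} 4
  5 to go: {2,4,5,6,7} 5  {3,4,5,6,7} 4
  6 to go: {2,3,4,5,6,7} 9
  if 0:p drops first: 9 orders

9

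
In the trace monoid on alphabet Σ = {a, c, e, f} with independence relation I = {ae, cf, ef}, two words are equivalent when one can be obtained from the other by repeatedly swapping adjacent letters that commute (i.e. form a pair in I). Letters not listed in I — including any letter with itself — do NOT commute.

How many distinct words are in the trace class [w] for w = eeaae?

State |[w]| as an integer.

#0=e has no predecessor
#1=e depends on [0:e]
#2=a has no predecessor
#3=a depends on [2:a]
#4=e depends on [1:e]
sources: [0:e, 2:a]
N(rest) = Σ N(rest − s) over sources s of rest; N(one piece) = 1:
  size 1 → [3]=1  [4]=1
  size 2 → [1,4]=1  [2,3]=1  [3,4]=2
  size 3 → [0,1,4]=1  [1,3,4]=3  [2,3,4]=3
  first=0(e) contributes 6
  first=2(a) contributes 4
|[w]| = 10

10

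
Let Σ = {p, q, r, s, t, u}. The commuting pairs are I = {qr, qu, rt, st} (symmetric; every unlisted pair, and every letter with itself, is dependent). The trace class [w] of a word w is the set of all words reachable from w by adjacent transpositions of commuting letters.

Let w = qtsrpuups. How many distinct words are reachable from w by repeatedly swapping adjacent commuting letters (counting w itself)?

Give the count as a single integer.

drop 0:q onto floor
drop 1:t onto {0:q}
drop 2:s onto {0:q}
drop 3:r onto {2:s}
drop 4:p onto {1:t, 3:r}
drop 5:u onto {4:p}
drop 6:u onto {5:u}
drop 7:p onto {6:u}
drop 8:s onto {7:p}
ground layer = {0:q}
drop-orders for the pieces not yet dropped (sum over which currently-grounded one goes next):
  1 to go: {8} 1
  2 to go: {7,8} 1
  3 to go: {6,7,8} 1
  4 to go: {5,6,7,8} 1
  5 to go: {4,5,6,7,8} 1
  6 to go: {1,4,5,6,7,8} 1  {3,4,5,6,7,8} 1
  7 to go: {1,3,4,5,6,7,8} 2  {2,3,4,5,6,7,8} 1
  if 0:q drops first: 3 orders

3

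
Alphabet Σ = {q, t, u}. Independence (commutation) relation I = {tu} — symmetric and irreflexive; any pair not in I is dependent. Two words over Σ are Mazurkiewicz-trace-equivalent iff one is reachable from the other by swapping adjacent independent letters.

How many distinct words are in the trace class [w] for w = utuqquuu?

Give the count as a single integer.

3

piece 0:u — minimal
piece 1:t — minimal
piece 2:u rests on {0:u}
piece 3:q rests on {1:t, 2:u}
piece 4:q rests on {3:q}
piece 5:u rests on {4:q}
piece 6:u rests on {5:u}
piece 7:u rests on {6:u}
minimal pieces: {0:u, 1:t}
ways to finish when only these pieces remain (= sum over removing one remaining piece with nothing left below it):
  1 left: {7}→1
  2 left: {6,7}→1
  3 left: {5,6,7}→1
  4 left: {4,5,6,7}→1
  5 left: {3,4,5,6,7}→1
  6 left: {1,3,4,5,6,7}→1  {2,3,4,5,6,7}→1
  placing 0:u first → 2 extensions
  placing 1:t first → 1 extensions
total linear extensions = 3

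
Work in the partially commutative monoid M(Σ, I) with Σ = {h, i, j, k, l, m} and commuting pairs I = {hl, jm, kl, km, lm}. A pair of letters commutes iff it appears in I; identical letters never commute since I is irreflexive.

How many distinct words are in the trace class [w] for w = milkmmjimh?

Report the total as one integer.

20

0(m) covers ∅
1(i) covers 0:m
2(l) covers 1:i
3(k) covers 1:i
4(m) covers 1:i
5(m) covers 4:m
6(j) covers 2:l, 3:k
7(i) covers 5:m, 6:j
8(m) covers 7:i
9(h) covers 8:m
floor of heap: 0:m
completions by unplaced set U, small U first (add the entries for U minus each lowest piece of U):
  |U|=1: {9}:1
  |U|=2: {8,9}:1
  |U|=3: {7,8,9}:1
  |U|=4: {5,7,8,9}:1  {6,7,8,9}:1
  |U|=5: {2,6,7,8,9}:1  {3,6,7,8,9}:1  {4,5,7,8,9}:1  {5,6,7,8,9}:2
  |U|=6: {2,3,6,7,8,9}:2  {2,5,6,7,8,9}:3  {3,5,6,7,8,9}:3  {4,5,6,7,8,9}:3
  |U|=7: {2,3,5,6,7,8,9}:8  {2,4,5,6,7,8,9}:6  {3,4,5,6,7,8,9}:6
  |U|=8: {2,3,4,5,6,7,8,9}:20
  start at 0(m): 20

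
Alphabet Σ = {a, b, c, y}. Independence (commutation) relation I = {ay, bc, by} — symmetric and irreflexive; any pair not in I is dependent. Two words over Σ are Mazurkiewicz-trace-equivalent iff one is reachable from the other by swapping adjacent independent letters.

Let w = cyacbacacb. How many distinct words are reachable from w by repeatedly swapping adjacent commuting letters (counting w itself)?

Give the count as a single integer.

10

piece 0:c — minimal
piece 1:y rests on {0:c}
piece 2:a rests on {0:c}
piece 3:c rests on {1:y, 2:a}
piece 4:b rests on {2:a}
piece 5:a rests on {3:c, 4:b}
piece 6:c rests on {5:a}
piece 7:a rests on {6:c}
piece 8:c rests on {7:a}
piece 9:b rests on {7:a}
minimal pieces: {0:c}
ways to finish when only these pieces remain (= sum over removing one remaining piece with nothing left below it):
  1 left: {8}→1  {9}→1
  2 left: {8,9}→2
  3 left: {7,8,9}→2
  4 left: {6,7,8,9}→2
  5 left: {5,6,7,8,9}→2
  6 left: {3,5,6,7,8,9}→2  {4,5,6,7,8,9}→2
  7 left: {1,3,5,6,7,8,9}→2  {3,4,5,6,7,8,9}→4
  8 left: {1,3,4,5,6,7,8,9}→6  {2,3,4,5,6,7,8,9}→4
  placing 0:c first → 10 extensions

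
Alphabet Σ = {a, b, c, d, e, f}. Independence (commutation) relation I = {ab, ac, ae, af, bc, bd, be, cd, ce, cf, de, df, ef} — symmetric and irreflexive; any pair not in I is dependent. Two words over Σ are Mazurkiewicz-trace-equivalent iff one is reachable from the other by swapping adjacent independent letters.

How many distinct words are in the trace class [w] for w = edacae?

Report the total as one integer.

60

#0=e has no predecessor
#1=d has no predecessor
#2=a depends on [1:d]
#3=c has no predecessor
#4=a depends on [2:a]
#5=e depends on [0:e]
sources: [0:e, 1:d, 3:c]
N(rest) = Σ N(rest − s) over sources s of rest; N(one piece) = 1:
  size 1 → [3]=1  [4]=1  [5]=1
  size 2 → [0,5]=1  [2,4]=1  [3,4]=2  [3,5]=2  [4,5]=2
  size 3 → [0,3,5]=3  [0,4,5]=3  [1,2,4]=1  [2,3,4]=3  [2,4,5]=3  [3,4,5]=6
  size 4 → [0,2,4,5]=6  [0,3,4,5]=12  [1,2,3,4]=4  [1,2,4,5]=4  [2,3,4,5]=12
  first=0(e) contributes 20
  first=1(d) contributes 30
  first=3(c) contributes 10
|[w]| = 60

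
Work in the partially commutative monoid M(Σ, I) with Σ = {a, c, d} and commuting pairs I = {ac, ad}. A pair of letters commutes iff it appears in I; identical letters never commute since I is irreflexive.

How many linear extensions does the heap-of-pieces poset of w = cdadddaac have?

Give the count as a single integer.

drop 0:c onto floor
drop 1:d onto {0:c}
drop 2:a onto floor
drop 3:d onto {1:d}
drop 4:d onto {3:d}
drop 5:d onto {4:d}
drop 6:a onto {2:a}
drop 7:a onto {6:a}
drop 8:c onto {5:d}
ground layer = {0:c, 2:a}
drop-orders for the pieces not yet dropped (sum over which currently-grounded one goes next):
  1 to go: {7} 1  {8} 1
  2 to go: {5,8} 1  {6,7} 1  {7,8} 2
  3 to go: {2,6,7} 1  {4,5,8} 1  {5,7,8} 3  {6,7,8} 3
  4 to go: {2,6,7,8} 4  {3,4,5,8} 1  {4,5,7,8} 4  {5,6,7,8} 6
  5 to go: {1,3,4,5,8} 1  {2,5,6,7,8} 10  {3,4,5,7,8} 5  {4,5,6,7,8} 10
  6 to go: {0,1,3,4,5,8} 1  {1,3,4,5,7,8} 6  {2,4,5,6,7,8} 20  {3,4,5,6,7,8} 15
  7 to go: {0,1,3,4,5,7,8} 7  {1,3,4,5,6,7,8} 21  {2,3,4,5,6,7,8} 35
  if 0:c drops first: 56 orders
  if 2:a drops first: 28 orders
heap linearizations: 84

84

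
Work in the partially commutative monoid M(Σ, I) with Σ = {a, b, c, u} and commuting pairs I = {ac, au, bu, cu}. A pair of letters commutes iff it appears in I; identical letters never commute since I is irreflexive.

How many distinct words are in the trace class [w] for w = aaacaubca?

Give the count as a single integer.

drop 0:a onto floor
drop 1:a onto {0:a}
drop 2:a onto {1:a}
drop 3:c onto floor
drop 4:a onto {2:a}
drop 5:u onto floor
drop 6:b onto {3:c, 4:a}
drop 7:c onto {6:b}
drop 8:a onto {6:b}
ground layer = {0:a, 3:c, 5:u}
drop-orders for the pieces not yet dropped (sum over which currently-grounded one goes next):
  1 to go: {5} 1  {7} 1  {8} 1
  2 to go: {5,7} 2  {5,8} 2  {7,8} 2
  3 to go: {5,7,8} 6  {6,7,8} 2
  4 to go: {3,6,7,8} 2  {4,6,7,8} 2  {5,6,7,8} 8
  5 to go: {2,4,6,7,8} 2  {3,4,6,7,8} 4  {3,5,6,7,8} 10  {4,5,6,7,8} 10
  6 to go: {1,2,4,6,7,8} 2  {2,3,4,6,7,8} 6  {2,4,5,6,7,8} 12  {3,4,5,6,7,8} 24
  7 to go: {0,1,2,4,6,7,8} 2  {1,2,3,4,6,7,8} 8  {1,2,4,5,6,7,8} 14  {2,3,4,5,6,7,8} 42
  if 0:a drops first: 64 orders
  if 3:c drops first: 16 orders
  if 5:u drops first: 10 orders
heap linearizations: 90

90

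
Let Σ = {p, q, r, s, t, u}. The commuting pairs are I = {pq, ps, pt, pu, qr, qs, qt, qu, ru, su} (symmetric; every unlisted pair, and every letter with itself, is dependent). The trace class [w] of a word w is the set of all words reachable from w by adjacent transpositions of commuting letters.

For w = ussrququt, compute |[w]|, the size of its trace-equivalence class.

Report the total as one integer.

720

drop 0:u onto floor
drop 1:s onto floor
drop 2:s onto {1:s}
drop 3:r onto {2:s}
drop 4:q onto floor
drop 5:u onto {0:u}
drop 6:q onto {4:q}
drop 7:u onto {5:u}
drop 8:t onto {3:r, 7:u}
ground layer = {0:u, 1:s, 4:q}
drop-orders for the pieces not yet dropped (sum over which currently-grounded one goes next):
  1 to go: {6} 1  {8} 1
  2 to go: {3,8} 1  {4,6} 1  {6,8} 2  {7,8} 1
  3 to go: {2,3,8} 1  {3,6,8} 3  {3,7,8} 2  {4,6,8} 3  {5,7,8} 1  {6,7,8} 3
  4 to go: {0,5,7,8} 1  {1,2,3,8} 1  {2,3,6,8} 4  {2,3,7,8} 3  {3,4,6,8} 6  {3,5,7,8} 3  {3,6,7,8} 8  {4,6,7,8} 6  {5,6,7,8} 4
  5 to go: {0,3,5,7,8} 4  {0,5,6,7,8} 5  {1,2,3,6,8} 5  {1,2,3,7,8} 4  {2,3,4,6,8} 10  {2,3,5,7,8} 6  {2,3,6,7,8} 15  {3,4,6,7,8} 20  {3,5,6,7,8} 15  {4,5,6,7,8} 10
  6 to go: {0,2,3,5,7,8} 10  {0,3,5,6,7,8} 24  {0,4,5,6,7,8} 15  {1,2,3,4,6,8} 15  {1,2,3,5,7,8} 10  {1,2,3,6,7,8} 24  {2,3,4,6,7,8} 45  {2,3,5,6,7,8} 36  {3,4,5,6,7,8} 45
  7 to go: {0,1,2,3,5,7,8} 20  {0,2,3,5,6,7,8} 70  {0,3,4,5,6,7,8} 84  {1,2,3,4,6,7,8} 84  {1,2,3,5,6,7,8} 70  {2,3,4,5,6,7,8} 126
  if 0:u drops first: 280 orders
  if 1:s drops first: 280 orders
  if 4:q drops first: 160 orders
heap linearizations: 720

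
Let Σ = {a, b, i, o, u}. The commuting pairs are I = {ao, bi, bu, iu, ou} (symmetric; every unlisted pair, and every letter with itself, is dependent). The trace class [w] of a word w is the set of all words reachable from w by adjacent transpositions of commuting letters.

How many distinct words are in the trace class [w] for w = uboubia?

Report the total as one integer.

#0=u has no predecessor
#1=b has no predecessor
#2=o depends on [1:b]
#3=u depends on [0:u]
#4=b depends on [2:o]
#5=i depends on [2:o]
#6=a depends on [3:u, 4:b, 5:i]
sources: [0:u, 1:b]
N(rest) = Σ N(rest − s) over sources s of rest; N(one piece) = 1:
  size 1 → [6]=1
  size 2 → [3,6]=1  [4,6]=1  [5,6]=1
  size 3 → [0,3,6]=1  [3,4,6]=2  [3,5,6]=2  [4,5,6]=2
  size 4 → [0,3,4,6]=3  [0,3,5,6]=3  [2,4,5,6]=2  [3,4,5,6]=6
  size 5 → [0,3,4,5,6]=12  [1,2,4,5,6]=2  [2,3,4,5,6]=8
  first=0(u) contributes 10
  first=1(b) contributes 20
|[w]| = 30

30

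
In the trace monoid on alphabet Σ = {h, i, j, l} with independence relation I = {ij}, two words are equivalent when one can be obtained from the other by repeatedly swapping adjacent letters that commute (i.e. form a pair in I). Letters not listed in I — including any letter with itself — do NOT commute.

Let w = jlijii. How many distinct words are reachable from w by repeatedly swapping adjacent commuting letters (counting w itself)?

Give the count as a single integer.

0(j) covers ∅
1(l) covers 0:j
2(i) covers 1:l
3(j) covers 1:l
4(i) covers 2:i
5(i) covers 4:i
floor of heap: 0:j
completions by unplaced set U, small U first (add the entries for U minus each lowest piece of U):
  |U|=1: {3}:1  {5}:1
  |U|=2: {3,5}:2  {4,5}:1
  |U|=3: {2,4,5}:1  {3,4,5}:3
  |U|=4: {2,3,4,5}:4
  start at 0(j): 4

4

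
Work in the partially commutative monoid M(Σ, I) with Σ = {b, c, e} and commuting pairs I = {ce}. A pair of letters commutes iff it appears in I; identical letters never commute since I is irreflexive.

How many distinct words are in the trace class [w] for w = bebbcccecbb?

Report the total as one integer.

5

drop 0:b onto floor
drop 1:e onto {0:b}
drop 2:b onto {1:e}
drop 3:b onto {2:b}
drop 4:c onto {3:b}
drop 5:c onto {4:c}
drop 6:c onto {5:c}
drop 7:e onto {3:b}
drop 8:c onto {6:c}
drop 9:b onto {7:e, 8:c}
drop 10:b onto {9:b}
ground layer = {0:b}
drop-orders for the pieces not yet dropped (sum over which currently-grounded one goes next):
  1 to go: {10} 1
  2 to go: {9,10} 1
  3 to go: {7,9,10} 1  {8,9,10} 1
  4 to go: {6,8,9,10} 1  {7,8,9,10} 2
  5 to go: {5,6,8,9,10} 1  {6,7,8,9,10} 3
  6 to go: {4,5,6,8,9,10} 1  {5,6,7,8,9,10} 4
  7 to go: {4,5,6,7,8,9,10} 5
  8 to go: {3,4,5,6,7,8,9,10} 5
  9 to go: {2,3,4,5,6,7,8,9,10} 5
  if 0:b drops first: 5 orders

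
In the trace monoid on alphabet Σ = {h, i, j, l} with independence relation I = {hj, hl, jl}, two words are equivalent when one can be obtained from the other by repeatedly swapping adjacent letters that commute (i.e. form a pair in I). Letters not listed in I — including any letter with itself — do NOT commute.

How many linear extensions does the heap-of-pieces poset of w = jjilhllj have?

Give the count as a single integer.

#0=j has no predecessor
#1=j depends on [0:j]
#2=i depends on [1:j]
#3=l depends on [2:i]
#4=h depends on [2:i]
#5=l depends on [3:l]
#6=l depends on [5:l]
#7=j depends on [2:i]
sources: [0:j]
N(rest) = Σ N(rest − s) over sources s of rest; N(one piece) = 1:
  size 1 → [4]=1  [6]=1  [7]=1
  size 2 → [4,6]=2  [4,7]=2  [5,6]=1  [6,7]=2
  size 3 → [3,5,6]=1  [4,5,6]=3  [4,6,7]=6  [5,6,7]=3
  size 4 → [3,4,5,6]=4  [3,5,6,7]=4  [4,5,6,7]=12
  size 5 → [3,4,5,6,7]=20
  size 6 → [2,3,4,5,6,7]=20
  first=0(j) contributes 20

20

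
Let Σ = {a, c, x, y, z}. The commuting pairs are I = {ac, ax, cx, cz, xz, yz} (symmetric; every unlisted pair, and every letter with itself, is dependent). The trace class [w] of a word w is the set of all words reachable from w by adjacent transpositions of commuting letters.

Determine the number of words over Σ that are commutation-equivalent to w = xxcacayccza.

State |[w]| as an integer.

#0=x has no predecessor
#1=x depends on [0:x]
#2=c has no predecessor
#3=a has no predecessor
#4=c depends on [2:c]
#5=a depends on [3:a]
#6=y depends on [1:x, 4:c, 5:a]
#7=c depends on [6:y]
#8=c depends on [7:c]
#9=z depends on [5:a]
#10=a depends on [6:y, 9:z]
sources: [0:x, 2:c, 3:a]
N(rest) = Σ N(rest − s) over sources s of rest; N(one piece) = 1:
  size 1 → [8]=1  [10]=1
  size 2 → [7,8]=1  [8,10]=2  [9,10]=1
  size 3 → [7,8,10]=3  [8,9,10]=3
  size 4 → [6,7,8,10]=3  [7,8,9,10]=6
  size 5 → [1,6,7,8,10]=3  [4,6,7,8,10]=3  [6,7,8,9,10]=9
  size 6 → [0,1,6,7,8,10]=3  [1,4,6,7,8,10]=6  [1,6,7,8,9,10]=12  [2,4,6,7,8,10]=3  [4,6,7,8,9,10]=12  [5,6,7,8,9,10]=9
  size 7 → [0,1,4,6,7,8,10]=9  [0,1,6,7,8,9,10]=15  [1,2,4,6,7,8,10]=9  [1,4,6,7,8,9,10]=30  [1,5,6,7,8,9,10]=21  [2,4,6,7,8,9,10]=15  [3,5,6,7,8,9,10]=9  [4,5,6,7,8,9,10]=21
  size 8 → [0,1,2,4,6,7,8,10]=18  [0,1,4,6,7,8,9,10]=54  [0,1,5,6,7,8,9,10]=36  [1,2,4,6,7,8,9,10]=54  [1,3,5,6,7,8,9,10]=30  [1,4,5,6,7,8,9,10]=72  [2,4,5,6,7,8,9,10]=36  [3,4,5,6,7,8,9,10]=30
  size 9 → [0,1,2,4,6,7,8,9,10]=126  [0,1,3,5,6,7,8,9,10]=66  [0,1,4,5,6,7,8,9,10]=162  [1,2,4,5,6,7,8,9,10]=162  [1,3,4,5,6,7,8,9,10]=132  [2,3,4,5,6,7,8,9,10]=66
  first=0(x) contributes 360
  first=2(c) contributes 360
  first=3(a) contributes 450
|[w]| = 1170

1170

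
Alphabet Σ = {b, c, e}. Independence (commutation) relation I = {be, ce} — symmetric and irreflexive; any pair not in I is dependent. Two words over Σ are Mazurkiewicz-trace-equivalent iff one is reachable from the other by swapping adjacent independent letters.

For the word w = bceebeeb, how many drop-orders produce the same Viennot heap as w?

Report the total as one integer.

0(b) covers ∅
1(c) covers 0:b
2(e) covers ∅
3(e) covers 2:e
4(b) covers 1:c
5(e) covers 3:e
6(e) covers 5:e
7(b) covers 4:b
floor of heap: 0:b, 2:e
completions by unplaced set U, small U first (add the entries for U minus each lowest piece of U):
  |U|=1: {6}:1  {7}:1
  |U|=2: {4,7}:1  {5,6}:1  {6,7}:2
  |U|=3: {1,4,7}:1  {3,5,6}:1  {4,6,7}:3  {5,6,7}:3
  |U|=4: {0,1,4,7}:1  {1,4,6,7}:4  {2,3,5,6}:1  {3,5,6,7}:4  {4,5,6,7}:6
  |U|=5: {0,1,4,6,7}:5  {1,4,5,6,7}:10  {2,3,5,6,7}:5  {3,4,5,6,7}:10
  |U|=6: {0,1,4,5,6,7}:15  {1,3,4,5,6,7}:20  {2,3,4,5,6,7}:15
  start at 0(b): 35
  start at 2(e): 35
sum over floor = 70

70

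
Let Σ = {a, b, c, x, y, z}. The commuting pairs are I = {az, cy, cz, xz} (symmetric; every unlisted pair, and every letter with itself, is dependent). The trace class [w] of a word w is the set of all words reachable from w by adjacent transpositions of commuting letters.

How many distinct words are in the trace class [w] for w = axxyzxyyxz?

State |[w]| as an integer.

0(a) covers ∅
1(x) covers 0:a
2(x) covers 1:x
3(y) covers 2:x
4(z) covers 3:y
5(x) covers 3:y
6(y) covers 4:z, 5:x
7(y) covers 6:y
8(x) covers 7:y
9(z) covers 7:y
floor of heap: 0:a
completions by unplaced set U, small U first (add the entries for U minus each lowest piece of U):
  |U|=1: {8}:1  {9}:1
  |U|=2: {8,9}:2
  |U|=3: {7,8,9}:2
  |U|=4: {6,7,8,9}:2
  |U|=5: {4,6,7,8,9}:2  {5,6,7,8,9}:2
  |U|=6: {4,5,6,7,8,9}:4
  |U|=7: {3,4,5,6,7,8,9}:4
  |U|=8: {2,3,4,5,6,7,8,9}:4
  start at 0(a): 4

4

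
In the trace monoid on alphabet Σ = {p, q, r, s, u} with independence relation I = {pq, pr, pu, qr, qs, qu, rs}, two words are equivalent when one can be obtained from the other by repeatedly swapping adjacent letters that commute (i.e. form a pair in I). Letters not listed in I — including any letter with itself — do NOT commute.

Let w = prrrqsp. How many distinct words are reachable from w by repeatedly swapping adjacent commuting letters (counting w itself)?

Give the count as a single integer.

140

0(p) covers ∅
1(r) covers ∅
2(r) covers 1:r
3(r) covers 2:r
4(q) covers ∅
5(s) covers 0:p
6(p) covers 5:s
floor of heap: 0:p, 1:r, 4:q
completions by unplaced set U, small U first (add the entries for U minus each lowest piece of U):
  |U|=1: {3}:1  {4}:1  {6}:1
  |U|=2: {2,3}:1  {3,4}:2  {3,6}:2  {4,6}:2  {5,6}:1
  |U|=3: {0,5,6}:1  {1,2,3}:1  {2,3,4}:3  {2,3,6}:3  {3,4,6}:6  {3,5,6}:3  {4,5,6}:3
  |U|=4: {0,3,5,6}:4  {0,4,5,6}:4  {1,2,3,4}:4  {1,2,3,6}:4  {2,3,4,6}:12  {2,3,5,6}:6  {3,4,5,6}:12
  |U|=5: {0,2,3,5,6}:10  {0,3,4,5,6}:20  {1,2,3,4,6}:20  {1,2,3,5,6}:10  {2,3,4,5,6}:30
  start at 0(p): 60
  start at 1(r): 60
  start at 4(q): 20
sum over floor = 140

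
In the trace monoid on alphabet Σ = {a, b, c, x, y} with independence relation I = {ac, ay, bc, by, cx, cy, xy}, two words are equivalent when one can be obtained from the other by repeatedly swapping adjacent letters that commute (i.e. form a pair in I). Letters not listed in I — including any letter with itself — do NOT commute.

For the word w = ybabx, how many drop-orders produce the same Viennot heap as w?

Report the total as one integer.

piece 0:y — minimal
piece 1:b — minimal
piece 2:a rests on {1:b}
piece 3:b rests on {2:a}
piece 4:x rests on {3:b}
minimal pieces: {0:y, 1:b}
ways to finish when only these pieces remain (= sum over removing one remaining piece with nothing left below it):
  1 left: {0}→1  {4}→1
  2 left: {0,4}→2  {3,4}→1
  3 left: {0,3,4}→3  {2,3,4}→1
  placing 0:y first → 1 extensions
  placing 1:b first → 4 extensions
total linear extensions = 5

5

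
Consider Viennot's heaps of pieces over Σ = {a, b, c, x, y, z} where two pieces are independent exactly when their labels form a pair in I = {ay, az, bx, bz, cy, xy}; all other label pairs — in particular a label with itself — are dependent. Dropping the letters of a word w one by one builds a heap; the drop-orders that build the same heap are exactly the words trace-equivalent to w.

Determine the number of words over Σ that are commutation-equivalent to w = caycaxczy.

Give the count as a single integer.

7

0(c) covers ∅
1(a) covers 0:c
2(y) covers ∅
3(c) covers 1:a
4(a) covers 3:c
5(x) covers 4:a
6(c) covers 5:x
7(z) covers 2:y, 6:c
8(y) covers 7:z
floor of heap: 0:c, 2:y
completions by unplaced set U, small U first (add the entries for U minus each lowest piece of U):
  |U|=1: {8}:1
  |U|=2: {7,8}:1
  |U|=3: {2,7,8}:1  {6,7,8}:1
  |U|=4: {2,6,7,8}:2  {5,6,7,8}:1
  |U|=5: {2,5,6,7,8}:3  {4,5,6,7,8}:1
  |U|=6: {2,4,5,6,7,8}:4  {3,4,5,6,7,8}:1
  |U|=7: {1,3,4,5,6,7,8}:1  {2,3,4,5,6,7,8}:5
  start at 0(c): 6
  start at 2(y): 1
sum over floor = 7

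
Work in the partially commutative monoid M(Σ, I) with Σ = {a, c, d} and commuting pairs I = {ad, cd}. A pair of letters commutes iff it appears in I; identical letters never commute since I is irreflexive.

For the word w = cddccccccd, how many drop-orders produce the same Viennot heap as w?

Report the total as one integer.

120

#0=c has no predecessor
#1=d has no predecessor
#2=d depends on [1:d]
#3=c depends on [0:c]
#4=c depends on [3:c]
#5=c depends on [4:c]
#6=c depends on [5:c]
#7=c depends on [6:c]
#8=c depends on [7:c]
#9=d depends on [2:d]
sources: [0:c, 1:d]
N(rest) = Σ N(rest − s) over sources s of rest; N(one piece) = 1:
  size 1 → [8]=1  [9]=1
  size 2 → [2,9]=1  [7,8]=1  [8,9]=2
  size 3 → [1,2,9]=1  [2,8,9]=3  [6,7,8]=1  [7,8,9]=3
  size 4 → [1,2,8,9]=4  [2,7,8,9]=6  [5,6,7,8]=1  [6,7,8,9]=4
  size 5 → [1,2,7,8,9]=10  [2,6,7,8,9]=10  [4,5,6,7,8]=1  [5,6,7,8,9]=5
  size 6 → [1,2,6,7,8,9]=20  [2,5,6,7,8,9]=15  [3,4,5,6,7,8]=1  [4,5,6,7,8,9]=6
  size 7 → [0,3,4,5,6,7,8]=1  [1,2,5,6,7,8,9]=35  [2,4,5,6,7,8,9]=21  [3,4,5,6,7,8,9]=7
  size 8 → [0,3,4,5,6,7,8,9]=8  [1,2,4,5,6,7,8,9]=56  [2,3,4,5,6,7,8,9]=28
  first=0(c) contributes 84
  first=1(d) contributes 36
|[w]| = 120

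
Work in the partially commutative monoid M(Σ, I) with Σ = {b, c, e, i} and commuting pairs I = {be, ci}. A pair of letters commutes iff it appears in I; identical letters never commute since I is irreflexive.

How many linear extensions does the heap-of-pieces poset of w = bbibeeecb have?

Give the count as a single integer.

4

#0=b has no predecessor
#1=b depends on [0:b]
#2=i depends on [1:b]
#3=b depends on [2:i]
#4=e depends on [2:i]
#5=e depends on [4:e]
#6=e depends on [5:e]
#7=c depends on [3:b, 6:e]
#8=b depends on [7:c]
sources: [0:b]
N(rest) = Σ N(rest − s) over sources s of rest; N(one piece) = 1:
  size 1 → [8]=1
  size 2 → [7,8]=1
  size 3 → [3,7,8]=1  [6,7,8]=1
  size 4 → [3,6,7,8]=2  [5,6,7,8]=1
  size 5 → [3,5,6,7,8]=3  [4,5,6,7,8]=1
  size 6 → [3,4,5,6,7,8]=4
  size 7 → [2,3,4,5,6,7,8]=4
  first=0(b) contributes 4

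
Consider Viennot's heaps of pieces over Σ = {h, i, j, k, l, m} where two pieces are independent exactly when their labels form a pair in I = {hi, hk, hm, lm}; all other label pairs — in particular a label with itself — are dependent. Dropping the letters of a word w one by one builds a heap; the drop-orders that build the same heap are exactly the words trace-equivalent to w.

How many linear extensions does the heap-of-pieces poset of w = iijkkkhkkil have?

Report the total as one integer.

7

drop 0:i onto floor
drop 1:i onto {0:i}
drop 2:j onto {1:i}
drop 3:k onto {2:j}
drop 4:k onto {3:k}
drop 5:k onto {4:k}
drop 6:h onto {2:j}
drop 7:k onto {5:k}
drop 8:k onto {7:k}
drop 9:i onto {8:k}
drop 10:l onto {6:h, 9:i}
ground layer = {0:i}
drop-orders for the pieces not yet dropped (sum over which currently-grounded one goes next):
  1 to go: {10} 1
  2 to go: {6,10} 1  {9,10} 1
  3 to go: {6,9,10} 2  {8,9,10} 1
  4 to go: {6,8,9,10} 3  {7,8,9,10} 1
  5 to go: {5,7,8,9,10} 1  {6,7,8,9,10} 4
  6 to go: {4,5,7,8,9,10} 1  {5,6,7,8,9,10} 5
  7 to go: {3,4,5,7,8,9,10} 1  {4,5,6,7,8,9,10} 6
  8 to go: {3,4,5,6,7,8,9,10} 7
  9 to go: {2,3,4,5,6,7,8,9,10} 7
  if 0:i drops first: 7 orders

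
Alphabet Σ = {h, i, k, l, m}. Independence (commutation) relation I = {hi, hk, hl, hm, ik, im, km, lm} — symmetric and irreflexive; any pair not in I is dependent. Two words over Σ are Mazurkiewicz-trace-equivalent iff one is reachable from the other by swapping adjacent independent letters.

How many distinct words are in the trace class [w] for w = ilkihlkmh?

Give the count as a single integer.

0(i) covers ∅
1(l) covers 0:i
2(k) covers 1:l
3(i) covers 1:l
4(h) covers ∅
5(l) covers 2:k, 3:i
6(k) covers 5:l
7(m) covers ∅
8(h) covers 4:h
floor of heap: 0:i, 4:h, 7:m
completions by unplaced set U, small U first (add the entries for U minus each lowest piece of U):
  |U|=1: {6}:1  {7}:1  {8}:1
  |U|=2: {4,8}:1  {5,6}:1  {6,7}:2  {6,8}:2  {7,8}:2
  |U|=3: {2,5,6}:1  {3,5,6}:1  {4,6,8}:3  {4,7,8}:3  {5,6,7}:3  {5,6,8}:3  {6,7,8}:6
  |U|=4: {2,3,5,6}:2  {2,5,6,7}:4  {2,5,6,8}:4  {3,5,6,7}:4  {3,5,6,8}:4  {4,5,6,8}:6  {4,6,7,8}:12  {5,6,7,8}:12
  |U|=5: {1,2,3,5,6}:2  {2,3,5,6,7}:10  {2,3,5,6,8}:10  {2,4,5,6,8}:10  {2,5,6,7,8}:20  {3,4,5,6,8}:10  {3,5,6,7,8}:20  {4,5,6,7,8}:30
  |U|=6: {0,1,2,3,5,6}:2  {1,2,3,5,6,7}:12  {1,2,3,5,6,8}:12  {2,3,4,5,6,8}:30  {2,3,5,6,7,8}:60  {2,4,5,6,7,8}:60  {3,4,5,6,7,8}:60
  |U|=7: {0,1,2,3,5,6,7}:14  {0,1,2,3,5,6,8}:14  {1,2,3,4,5,6,8}:42  {1,2,3,5,6,7,8}:84  {2,3,4,5,6,7,8}:210
  start at 0(i): 336
  start at 4(h): 112
  start at 7(m): 56
sum over floor = 504

504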